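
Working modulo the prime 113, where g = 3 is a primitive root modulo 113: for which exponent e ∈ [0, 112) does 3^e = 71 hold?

77

Baby-step giant-step with m = ceil(sqrt(112)) = 11.
Baby table (3^j mod 113 for j=0..10):
  0:1  1:3  2:9  3:27  4:81  5:17  6:51  7:40
  8:7  9:21  10:63
Giant step factor: 3^(-11) ≡ 58 (mod 113).
Scan 71·58^i mod 113 for i = 0, 1, …:
  i=0: 71   i=1: 50   i=2: 75   i=3: 56
  i=4: 84   i=5: 13   i=6: 76   i=7: 1
Match at i=7, j=0: e = 7·11 + 0 = 77.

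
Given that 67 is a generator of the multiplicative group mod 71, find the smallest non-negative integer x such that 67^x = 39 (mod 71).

55

Baby-step giant-step with m = ceil(sqrt(70)) = 9.
Baby table (67^j mod 71 for j=0..8):
  0:1  1:67  2:16  3:7  4:43  5:41  6:49  7:17
  8:3
Giant step factor: 67^(-9) ≡ 65 (mod 71).
Scan 39·65^i mod 71 for i = 0, 1, …:
  i=0: 39   i=1: 50   i=2: 55   i=3: 25
  i=4: 63   i=5: 48   i=6: 67
Match at i=6, j=1: x = 6·9 + 1 = 55.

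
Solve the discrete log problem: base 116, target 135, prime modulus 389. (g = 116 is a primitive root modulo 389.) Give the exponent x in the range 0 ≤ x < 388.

145

Baby-step giant-step with m = ceil(sqrt(388)) = 20.
Baby table (116^j mod 389 for j=0..19):
  0:1  1:116  2:230  3:228  4:385  5:314  6:247  7:255
  8:16  9:300  10:179  11:147  12:325  13:356  14:62  15:190
  16:256  17:132  18:141  19:18
Giant step factor: 116^(-20) ≡ 321 (mod 389).
Scan 135·321^i mod 389 for i = 0, 1, …:
  i=0: 135   i=1: 156   i=2: 284   i=3: 138
  i=4: 341   i=5: 152   i=6: 167   i=7: 314
Match at i=7, j=5: x = 7·20 + 5 = 145.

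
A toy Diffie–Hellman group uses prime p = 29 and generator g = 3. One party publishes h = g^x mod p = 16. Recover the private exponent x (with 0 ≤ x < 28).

12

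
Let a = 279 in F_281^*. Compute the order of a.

The order of 279 must divide p − 1 = 280 = 2^3 · 5 · 7.
Divisors: 1, 2, 4, 5, 7, 8, 10, 14, 20, 28, 35, 40, 56, 70, 140, 280.
Check each in increasing order: 279^1 ≡ 279;  279^2 ≡ 4;  279^4 ≡ 16;  279^5 ≡ 249;  279^7 ≡ 153;  279^8 ≡ 256;  279^10 ≡ 181;  279^14 ≡ 86;  279^20 ≡ 165;  279^28 ≡ 90;  279^35 ≡ 1.
Smallest exponent giving 1 is 35.

35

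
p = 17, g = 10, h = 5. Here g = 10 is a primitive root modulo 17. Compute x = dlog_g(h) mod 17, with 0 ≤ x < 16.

7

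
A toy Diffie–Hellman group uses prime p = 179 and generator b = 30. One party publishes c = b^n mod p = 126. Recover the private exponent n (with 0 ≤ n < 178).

34

Baby-step giant-step with m = ceil(sqrt(178)) = 14.
Baby table (30^j mod 179 for j=0..13):
  0:1  1:30  2:5  3:150  4:25  5:34  6:125  7:170
  8:88  9:134  10:82  11:133  12:52  13:128
Giant step factor: 30^(-14) ≡ 42 (mod 179).
Scan 126·42^i mod 179 for i = 0, 1, …:
  i=0: 126   i=1: 101   i=2: 125
Match at i=2, j=6: n = 2·14 + 6 = 34.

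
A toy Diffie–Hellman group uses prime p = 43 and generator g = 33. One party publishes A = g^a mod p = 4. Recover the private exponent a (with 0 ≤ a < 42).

Successive powers of 33 modulo 43:
  33^0=1  33^1=33  33^2=14  33^3=32  33^4=24  33^5=18
  33^6=35  33^7=37  33^8=17  33^9=2  33^10=23  33^11=28
  33^12=21  33^13=5  33^14=36  33^15=27  33^16=31  33^17=34
  33^18=4
So 33^18 ≡ 4 (mod 43), giving a = 18.

18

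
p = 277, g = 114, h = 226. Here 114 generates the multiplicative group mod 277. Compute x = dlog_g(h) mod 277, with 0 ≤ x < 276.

99

Baby-step giant-step with m = ceil(sqrt(276)) = 17.
Baby table (114^j mod 277 for j=0..16):
  0:1  1:114  2:254  3:148  4:252  5:197  6:21  7:178
  8:71  9:61  10:29  11:259  12:164  13:137  14:106  15:173
  16:55
Giant step factor: 114^(-17) ≡ 181 (mod 277).
Scan 226·181^i mod 277 for i = 0, 1, …:
  i=0: 226   i=1: 187   i=2: 53   i=3: 175
  i=4: 97   i=5: 106
Match at i=5, j=14: x = 5·17 + 14 = 99.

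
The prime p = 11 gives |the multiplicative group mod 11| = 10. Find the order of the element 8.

10

The order of 8 must divide p − 1 = 10 = 2 · 5.
Divisors: 1, 2, 5, 10.
Check each in increasing order: 8^1 ≡ 8;  8^2 ≡ 9;  8^5 ≡ 10;  8^10 ≡ 1.
Smallest exponent giving 1 is 10.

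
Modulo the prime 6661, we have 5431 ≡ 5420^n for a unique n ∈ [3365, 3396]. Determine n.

Compute 5420^3365 mod 6661 = 3881, then multiply by 5420 repeatedly:
  5420^3365=3881  5420^3366=6243  5420^3367=5841  5420^3368=5148  5420^3369=5892
  5420^3370=1806  5420^3371=3511  5420^3372=5804  5420^3373=4438  5420^3374=1089
  5420^3375=734  5420^3376=1663  5420^3377=1127  5420^3378=203  5420^3379=1195
  5420^3380=2408  5420^3381=2461  5420^3382=3298  5420^3383=3697  5420^3384=1452
  5420^3385=3199  5420^3386=6658  5420^3387=3723  5420^3388=2491  5420^3389=6034
  5420^3390=5431
Found 5431 at exponent 3390.

3390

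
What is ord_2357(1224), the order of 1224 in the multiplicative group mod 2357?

589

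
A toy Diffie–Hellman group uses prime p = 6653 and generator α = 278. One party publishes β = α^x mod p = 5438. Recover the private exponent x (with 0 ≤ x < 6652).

998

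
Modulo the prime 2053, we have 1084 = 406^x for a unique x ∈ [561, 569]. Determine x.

Compute 406^561 mod 2053 = 1014, then multiply by 406 repeatedly:
  406^561=1014  406^562=1084
Found 1084 at exponent 562.

562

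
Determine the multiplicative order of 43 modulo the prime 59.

The order of 43 must divide p − 1 = 58 = 2 · 29.
Divisors: 1, 2, 29, 58.
Check each in increasing order: 43^1 ≡ 43;  43^2 ≡ 20;  43^29 ≡ 58;  43^58 ≡ 1.
Smallest exponent giving 1 is 58.

58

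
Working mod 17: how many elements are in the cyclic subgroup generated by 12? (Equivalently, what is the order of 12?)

The order of 12 must divide p − 1 = 16 = 2^4.
Divisors: 1, 2, 4, 8, 16.
Check each in increasing order: 12^1 ≡ 12;  12^2 ≡ 8;  12^4 ≡ 13;  12^8 ≡ 16;  12^16 ≡ 1.
Smallest exponent giving 1 is 16.

16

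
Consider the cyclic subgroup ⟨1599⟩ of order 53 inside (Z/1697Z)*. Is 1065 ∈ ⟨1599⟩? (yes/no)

1065 ∈ ⟨1599⟩ iff 1065^53 ≡ 1 (mod 1697), since |⟨1599⟩| = 53.
1065^53 mod 1697 = 1.
Since 1 = 1, 1065 lies in the subgroup.

yes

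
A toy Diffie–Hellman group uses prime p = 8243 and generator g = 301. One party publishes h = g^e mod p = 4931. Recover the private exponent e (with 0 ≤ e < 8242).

Baby-step giant-step with m = ceil(sqrt(8242)) = 91.
Baby table (301^j mod 8243 for j=0..90):
  0:1  1:301  2:8171  3:3057  4:5184  5:2457  6:5930  7:4442
  8:1676  9:1653  10:2973  11:4629  12:262  13:4675  14:5865  15:1363
  16:6356  17:780  18:3976  19:1541  20:2233  21:4450  22:4084  23:1077
  24:2700  25:4886  26:3432  27:2657  28:186  29:6528  30:3094  31:8078
  32:8036  33:3637  34:6661  35:1912  36:6745  37:2467  38:697  39:3722
  40:7517  41:4035  42:2814  43:6228  44:3467  45:4949  46:5909  47:6364
  48:3188  49:3400  50:1268  51:2490  52:7620  53:2066  54:3641  55:7865
  56:1624  57:2487  58:6717  59:2282  60:2713  61:556  62:2496  63:1183
  64:1634  65:5497  66:5997  67:8123  68:5095  69:397  70:4095  71:4388
  72:1908  73:5541  74:2755  75:4955  76:7715  77:5932  78:5044  79:1532
  80:7767  81:5098  82:1300  83:3879  84:5316  85:974  86:4669  87:4059
  88:1795  89:4500  90:2648
Giant step factor: 301^(-91) ≡ 5956 (mod 8243).
Scan 4931·5956^i mod 8243 for i = 0, 1, …:
  i=0: 4931   i=1: 7470   i=2: 3849   i=3: 861
  i=4: 970   i=5: 7220   i=6: 6832   i=7: 3944
  i=8: 6157   i=9: 6228
Match at i=9, j=43: e = 9·91 + 43 = 862.

862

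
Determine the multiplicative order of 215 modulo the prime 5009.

The order of 215 must divide p − 1 = 5008 = 2^4 · 313.
Divisors: 1, 2, 4, 8, 16, 313, 626, 1252, 2504, 5008.
Check each in increasing order: 215^1 ≡ 215;  215^2 ≡ 1144;  215^4 ≡ 1387;  215^8 ≡ 313;  215^16 ≡ 2798;  215^313 ≡ 1.
Smallest exponent giving 1 is 313.

313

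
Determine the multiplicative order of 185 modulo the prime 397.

132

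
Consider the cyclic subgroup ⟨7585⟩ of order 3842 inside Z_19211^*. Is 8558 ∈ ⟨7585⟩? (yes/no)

8558 ∈ ⟨7585⟩ iff 8558^3842 ≡ 1 (mod 19211), since |⟨7585⟩| = 3842.
8558^3842 mod 19211 = 1.
Since 1 = 1, 8558 lies in the subgroup.

yes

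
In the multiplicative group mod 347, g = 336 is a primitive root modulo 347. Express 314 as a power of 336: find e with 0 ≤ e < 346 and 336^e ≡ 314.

27

Baby-step giant-step with m = ceil(sqrt(346)) = 19.
Baby table (336^j mod 347 for j=0..18):
  0:1  1:336  2:121  3:57  4:67  5:304  6:126  7:2
  8:325  9:242  10:114  11:134  12:261  13:252  14:4  15:303
  16:137  17:228  18:268
Giant step factor: 336^(-19) ≡ 232 (mod 347).
Scan 314·232^i mod 347 for i = 0, 1, …:
  i=0: 314   i=1: 325
Match at i=1, j=8: e = 1·19 + 8 = 27.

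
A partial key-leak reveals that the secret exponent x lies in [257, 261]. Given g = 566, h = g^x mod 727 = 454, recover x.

258

Compute 566^257 mod 727 = 381, then multiply by 566 repeatedly:
  566^257=381  566^258=454
Found 454 at exponent 258.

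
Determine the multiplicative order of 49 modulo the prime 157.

26

The order of 49 must divide p − 1 = 156 = 2^2 · 3 · 13.
Divisors: 1, 2, 3, 4, 6, 12, 13, 26, 39, 52, 78, 156.
Check each in increasing order: 49^1 ≡ 49;  49^2 ≡ 46;  49^3 ≡ 56;  49^4 ≡ 75;  49^6 ≡ 153;  49^12 ≡ 16;  49^13 ≡ 156;  49^26 ≡ 1.
Smallest exponent giving 1 is 26.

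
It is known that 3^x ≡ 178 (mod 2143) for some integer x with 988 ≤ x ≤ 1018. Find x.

997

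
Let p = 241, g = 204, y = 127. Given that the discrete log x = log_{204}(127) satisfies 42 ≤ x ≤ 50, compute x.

49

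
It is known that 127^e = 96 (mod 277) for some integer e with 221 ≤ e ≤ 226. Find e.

Compute 127^221 mod 277 = 96, then multiply by 127 repeatedly:
  127^221=96
Found 96 at exponent 221.

221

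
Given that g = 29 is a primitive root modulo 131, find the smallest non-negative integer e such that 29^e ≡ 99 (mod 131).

60

Baby-step giant-step with m = ceil(sqrt(130)) = 12.
Baby table (29^j mod 131 for j=0..11):
  0:1  1:29  2:55  3:23  4:12  5:86  6:5  7:14
  8:13  9:115  10:60  11:37
Giant step factor: 29^(-12) ≡ 21 (mod 131).
Scan 99·21^i mod 131 for i = 0, 1, …:
  i=0: 99   i=1: 114   i=2: 36   i=3: 101
  i=4: 25   i=5: 1
Match at i=5, j=0: e = 5·12 + 0 = 60.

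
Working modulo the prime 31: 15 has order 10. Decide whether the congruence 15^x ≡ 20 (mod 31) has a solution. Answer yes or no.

⟨15⟩ has order 10; its elements mod 31 are {1, 2, 4, 8, 15, 16, 23, 27, 29, 30}.
20 is not in this set.

no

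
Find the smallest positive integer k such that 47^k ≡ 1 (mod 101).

50

The order of 47 must divide p − 1 = 100 = 2^2 · 5^2.
Divisors: 1, 2, 4, 5, 10, 20, 25, 50, 100.
Check each in increasing order: 47^1 ≡ 47;  47^2 ≡ 88;  47^4 ≡ 68;  47^5 ≡ 65;  47^10 ≡ 84;  47^20 ≡ 87;  47^25 ≡ 100;  47^50 ≡ 1.
Smallest exponent giving 1 is 50.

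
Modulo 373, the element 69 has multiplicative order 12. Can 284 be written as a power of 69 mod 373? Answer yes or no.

yes

284 ∈ ⟨69⟩ iff 284^12 ≡ 1 (mod 373), since |⟨69⟩| = 12.
284^12 mod 373 = 1.
Since 1 = 1, 284 lies in the subgroup.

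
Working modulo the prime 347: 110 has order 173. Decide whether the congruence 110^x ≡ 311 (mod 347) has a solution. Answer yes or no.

311 ∈ ⟨110⟩ iff 311^173 ≡ 1 (mod 347), since |⟨110⟩| = 173.
311^173 mod 347 = 346.
Since 346 ≠ 1, 311 does not lie in the subgroup.

no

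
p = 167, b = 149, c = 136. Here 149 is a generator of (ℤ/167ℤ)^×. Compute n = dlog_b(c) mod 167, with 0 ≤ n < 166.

55

Baby-step giant-step with m = ceil(sqrt(166)) = 13.
Baby table (149^j mod 167 for j=0..12):
  0:1  1:149  2:157  3:13  4:100  5:37  6:2  7:131
  8:147  9:26  10:33  11:74  12:4
Giant step factor: 149^(-13) ≡ 109 (mod 167).
Scan 136·109^i mod 167 for i = 0, 1, …:
  i=0: 136   i=1: 128   i=2: 91   i=3: 66
  i=4: 13
Match at i=4, j=3: n = 4·13 + 3 = 55.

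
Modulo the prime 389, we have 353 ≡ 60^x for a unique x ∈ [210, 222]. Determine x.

Compute 60^210 mod 389 = 20, then multiply by 60 repeatedly:
  60^210=20  60^211=33  60^212=35  60^213=155  60^214=353
Found 353 at exponent 214.

214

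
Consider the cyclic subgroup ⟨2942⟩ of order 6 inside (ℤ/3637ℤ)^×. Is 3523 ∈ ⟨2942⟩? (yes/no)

3523 ∈ ⟨2942⟩ iff 3523^6 ≡ 1 (mod 3637), since |⟨2942⟩| = 6.
3523^6 mod 3637 = 27.
Since 27 ≠ 1, 3523 does not lie in the subgroup.

no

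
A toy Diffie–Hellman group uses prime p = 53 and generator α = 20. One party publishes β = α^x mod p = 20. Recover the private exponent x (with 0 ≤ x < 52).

Baby-step giant-step with m = ceil(sqrt(52)) = 8.
Baby table (20^j mod 53 for j=0..7):
  0:1  1:20  2:29  3:50  4:46  5:19  6:9  7:21
Giant step factor: 20^(-8) ≡ 13 (mod 53).
Scan 20·13^i mod 53 for i = 0, 1, …:
  i=0: 20
Match at i=0, j=1: x = 0·8 + 1 = 1.

1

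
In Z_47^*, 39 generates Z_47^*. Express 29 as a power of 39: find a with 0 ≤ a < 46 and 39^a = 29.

Successive powers of 39 modulo 47:
  39^0=1  39^1=39  39^2=17  39^3=5  39^4=7  39^5=38
  39^6=25  39^7=35  39^8=2  39^9=31  39^10=34  39^11=10
  39^12=14  39^13=29
So 39^13 ≡ 29 (mod 47), giving a = 13.

13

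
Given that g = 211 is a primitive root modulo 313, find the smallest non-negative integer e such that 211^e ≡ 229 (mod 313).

97

Baby-step giant-step with m = ceil(sqrt(312)) = 18.
Baby table (211^j mod 313 for j=0..17):
  0:1  1:211  2:75  3:175  4:304  5:292  6:264  7:303
  8:81  9:189  10:128  11:90  12:210  13:177  14:100  15:129
  16:301  17:285
Giant step factor: 211^(-18) ≡ 305 (mod 313).
Scan 229·305^i mod 313 for i = 0, 1, …:
  i=0: 229   i=1: 46   i=2: 258   i=3: 127
  i=4: 236   i=5: 303
Match at i=5, j=7: e = 5·18 + 7 = 97.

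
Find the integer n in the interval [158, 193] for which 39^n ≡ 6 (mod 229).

181

Compute 39^158 mod 229 = 62, then multiply by 39 repeatedly:
  39^158=62  39^159=128  39^160=183  39^161=38  39^162=108
  39^163=90  39^164=75  39^165=177  39^166=33  39^167=142
  39^168=42  39^169=35  39^170=220  39^171=107  39^172=51
  39^173=157  39^174=169  39^175=179  39^176=111  39^177=207
  39^178=58  39^179=201  39^180=53  39^181=6
Found 6 at exponent 181.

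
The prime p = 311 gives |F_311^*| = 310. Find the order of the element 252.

155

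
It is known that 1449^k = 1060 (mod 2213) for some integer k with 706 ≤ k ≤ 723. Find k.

721

Compute 1449^706 mod 2213 = 1279, then multiply by 1449 repeatedly:
  1449^706=1279  1449^707=990  1449^708=486  1449^709=480  1449^710=638
  1449^711=1641  1449^712=1047  1449^713=1198  1449^714=910  1449^715=1855
  1449^716=1313  1449^717=1570  1449^718=2179  1449^719=1633  1449^720=520
  1449^721=1060
Found 1060 at exponent 721.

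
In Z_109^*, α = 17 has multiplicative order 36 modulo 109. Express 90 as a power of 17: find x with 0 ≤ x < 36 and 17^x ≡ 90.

13

Successive powers of 17 modulo 109:
  17^0=1  17^1=17  17^2=71  17^3=8  17^4=27  17^5=23
  17^6=64  17^7=107  17^8=75  17^9=76  17^10=93  17^11=55
  17^12=63  17^13=90
So 17^13 ≡ 90 (mod 109), giving x = 13.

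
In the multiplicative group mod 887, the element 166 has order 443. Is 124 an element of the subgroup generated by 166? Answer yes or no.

no

124 ∈ ⟨166⟩ iff 124^443 ≡ 1 (mod 887), since |⟨166⟩| = 443.
124^443 mod 887 = 886.
Since 886 ≠ 1, 124 does not lie in the subgroup.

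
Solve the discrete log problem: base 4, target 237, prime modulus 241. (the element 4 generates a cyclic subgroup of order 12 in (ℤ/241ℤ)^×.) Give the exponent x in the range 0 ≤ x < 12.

Successive powers of 4 modulo 241:
  4^0=1  4^1=4  4^2=16  4^3=64  4^4=15  4^5=60
  4^6=240  4^7=237
So 4^7 ≡ 237 (mod 241), giving x = 7.

7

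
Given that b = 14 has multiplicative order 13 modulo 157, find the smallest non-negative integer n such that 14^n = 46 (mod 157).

8

Successive powers of 14 modulo 157:
  14^0=1  14^1=14  14^2=39  14^3=75  14^4=108  14^5=99
  14^6=130  14^7=93  14^8=46
So 14^8 ≡ 46 (mod 157), giving n = 8.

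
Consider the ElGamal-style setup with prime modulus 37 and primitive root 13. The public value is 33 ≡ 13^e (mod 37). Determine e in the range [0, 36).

28

Successive powers of 13 modulo 37:
  13^0=1  13^1=13  13^2=21  13^3=14  13^4=34  13^5=35
  13^6=11  13^7=32  13^8=9  13^9=6  13^10=4  13^11=15
  13^12=10  13^13=19  13^14=25  13^15=29  13^16=7  13^17=17
  13^18=36  13^19=24  13^20=16  13^21=23  13^22=3  13^23=2
  13^24=26  13^25=5  13^26=28  13^27=31  13^28=33
So 13^28 ≡ 33 (mod 37), giving e = 28.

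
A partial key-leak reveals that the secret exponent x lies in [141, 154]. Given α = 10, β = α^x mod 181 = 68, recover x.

141

Compute 10^141 mod 181 = 68, then multiply by 10 repeatedly:
  10^141=68
Found 68 at exponent 141.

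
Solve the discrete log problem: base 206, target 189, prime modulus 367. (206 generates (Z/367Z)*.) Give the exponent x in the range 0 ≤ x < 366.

Baby-step giant-step with m = ceil(sqrt(366)) = 20.
Baby table (206^j mod 367 for j=0..19):
  0:1  1:206  2:231  3:243  4:146  5:349  6:329  7:246
  8:30  9:308  10:324  11:317  12:343  13:194  14:328  15:40
  16:166  17:65  18:178  19:335
Giant step factor: 206^(-20) ≡ 236 (mod 367).
Scan 189·236^i mod 367 for i = 0, 1, …:
  i=0: 189   i=1: 197   i=2: 250   i=3: 280
  i=4: 20   i=5: 316   i=6: 75   i=7: 84
  i=8: 6   i=9: 315   i=10: 206
Match at i=10, j=1: x = 10·20 + 1 = 201.

201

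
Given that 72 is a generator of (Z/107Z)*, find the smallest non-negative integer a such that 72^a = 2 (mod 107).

43

Baby-step giant-step with m = ceil(sqrt(106)) = 11.
Baby table (72^j mod 107 for j=0..10):
  0:1  1:72  2:48  3:32  4:57  5:38  6:61  7:5
  8:39  9:26  10:53
Giant step factor: 72^(-11) ≡ 104 (mod 107).
Scan 2·104^i mod 107 for i = 0, 1, …:
  i=0: 2   i=1: 101   i=2: 18   i=3: 53
Match at i=3, j=10: a = 3·11 + 10 = 43.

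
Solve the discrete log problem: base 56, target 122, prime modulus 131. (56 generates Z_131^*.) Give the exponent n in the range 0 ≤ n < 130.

Baby-step giant-step with m = ceil(sqrt(130)) = 12.
Baby table (56^j mod 131 for j=0..11):
  0:1  1:56  2:123  3:76  4:64  5:47  6:12  7:17
  8:35  9:126  10:113  11:40
Giant step factor: 56^(-12) ≡ 121 (mod 131).
Scan 122·121^i mod 131 for i = 0, 1, …:
  i=0: 122   i=1: 90   i=2: 17
Match at i=2, j=7: n = 2·12 + 7 = 31.

31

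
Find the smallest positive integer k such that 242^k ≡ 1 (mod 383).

The order of 242 must divide p − 1 = 382 = 2 · 191.
Divisors: 1, 2, 191, 382.
Check each in increasing order: 242^1 ≡ 242;  242^2 ≡ 348;  242^191 ≡ 1.
Smallest exponent giving 1 is 191.

191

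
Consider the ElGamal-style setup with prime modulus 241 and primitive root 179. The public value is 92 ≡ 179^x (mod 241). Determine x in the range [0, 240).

Baby-step giant-step with m = ceil(sqrt(240)) = 16.
Baby table (179^j mod 241 for j=0..15):
  0:1  1:179  2:229  3:21  4:144  5:230  6:200  7:132
  8:10  9:103  10:121  11:210  12:235  13:131  14:72  15:115
Giant step factor: 179^(-16) ≡ 94 (mod 241).
Scan 92·94^i mod 241 for i = 0, 1, …:
  i=0: 92   i=1: 213   i=2: 19   i=3: 99
  i=4: 148   i=5: 175   i=6: 62   i=7: 44
  i=8: 39   i=9: 51   i=10: 215   i=11: 207
  i=12: 178   i=13: 103
Match at i=13, j=9: x = 13·16 + 9 = 217.

217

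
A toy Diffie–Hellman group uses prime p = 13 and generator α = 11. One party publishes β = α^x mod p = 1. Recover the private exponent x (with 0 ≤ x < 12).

Successive powers of 11 modulo 13:
  11^0=1
So 11^0 ≡ 1 (mod 13), giving x = 0.

0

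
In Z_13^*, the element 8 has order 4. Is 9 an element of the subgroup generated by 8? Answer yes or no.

⟨8⟩ has order 4; its elements mod 13 are {1, 5, 8, 12}.
9 is not in this set.

no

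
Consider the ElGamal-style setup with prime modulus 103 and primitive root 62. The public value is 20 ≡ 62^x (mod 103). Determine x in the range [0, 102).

13

Successive powers of 62 modulo 103:
  62^0=1  62^1=62  62^2=33  62^3=89  62^4=59  62^5=53
  62^6=93  62^7=101  62^8=82  62^9=37  62^10=28  62^11=88
  62^12=100  62^13=20
So 62^13 ≡ 20 (mod 103), giving x = 13.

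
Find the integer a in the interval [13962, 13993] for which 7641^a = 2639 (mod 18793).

13982

Compute 7641^13962 mod 18793 = 13270, then multiply by 7641 repeatedly:
  7641^13962=13270  7641^13963=7835  7641^13964=11530  7641^13965=17939  7641^13966=14550
  7641^13967=15955  7641^13968=1964  7641^13969=10110  7641^13970=11280  7641^13971=5782
  7641^13972=16712  7641^13973=16750  7641^13974=6420  7641^13975=5490  7641^13976=3114
  7641^13977=2136  7641^13978=8852  7641^13979=2125  7641^13980=18766  7641^13981=416
  7641^13982=2639
Found 2639 at exponent 13982.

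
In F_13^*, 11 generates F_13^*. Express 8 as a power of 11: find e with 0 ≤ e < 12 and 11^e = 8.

Successive powers of 11 modulo 13:
  11^0=1  11^1=11  11^2=4  11^3=5  11^4=3  11^5=7
  11^6=12  11^7=2  11^8=9  11^9=8
So 11^9 ≡ 8 (mod 13), giving e = 9.

9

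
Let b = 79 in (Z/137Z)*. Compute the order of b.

136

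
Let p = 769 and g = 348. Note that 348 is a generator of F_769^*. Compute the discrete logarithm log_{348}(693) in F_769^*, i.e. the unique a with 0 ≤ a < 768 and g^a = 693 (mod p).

412

Baby-step giant-step with m = ceil(sqrt(768)) = 28.
Baby table (348^j mod 769 for j=0..27):
  0:1  1:348  2:371  3:685  4:759  5:365  6:135  7:71
  8:100  9:195  10:188  11:59  12:538  13:357  14:427  15:179
  16:3  17:275  18:344  19:517  20:739  21:326  22:405  23:213
  24:300  25:585  26:564  27:177
Giant step factor: 348^(-28) ≡ 597 (mod 769).
Scan 693·597^i mod 769 for i = 0, 1, …:
  i=0: 693   i=1: 768   i=2: 172   i=3: 407
  i=4: 744   i=5: 455   i=6: 178   i=7: 144
  i=8: 609   i=9: 605     …   i=13: 27
  i=14: 739
Match at i=14, j=20: a = 14·28 + 20 = 412.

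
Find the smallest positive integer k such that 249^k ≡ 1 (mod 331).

The order of 249 must divide p − 1 = 330 = 2 · 3 · 5 · 11.
Divisors: 1, 2, 3, 5, 6, 10, 11, 15, 22, 30, 33, 55, 66, 110, 165, 330.
Check each in increasing order: 249^1 ≡ 249;  249^2 ≡ 104;  249^3 ≡ 78;  249^5 ≡ 168;  249^6 ≡ 126;  249^10 ≡ 89;  249^11 ≡ 315;  249^15 ≡ 57;  249^22 ≡ 256;  249^30 ≡ 270;  249^33 ≡ 207;  249^55 ≡ 32;  249^66 ≡ 150;  249^110 ≡ 31;  249^165 ≡ 330;  249^330 ≡ 1.
Smallest exponent giving 1 is 330.

330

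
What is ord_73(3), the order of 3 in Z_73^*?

The order of 3 must divide p − 1 = 72 = 2^3 · 3^2.
Divisors: 1, 2, 3, 4, 6, 8, 9, 12, 18, 24, 36, 72.
Check each in increasing order: 3^1 ≡ 3;  3^2 ≡ 9;  3^3 ≡ 27;  3^4 ≡ 8;  3^6 ≡ 72;  3^8 ≡ 64;  3^9 ≡ 46;  3^12 ≡ 1.
Smallest exponent giving 1 is 12.

12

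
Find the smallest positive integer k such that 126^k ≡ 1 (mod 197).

The order of 126 must divide p − 1 = 196 = 2^2 · 7^2.
Divisors: 1, 2, 4, 7, 14, 28, 49, 98, 196.
Check each in increasing order: 126^1 ≡ 126;  126^2 ≡ 116;  126^4 ≡ 60;  126^7 ≡ 113;  126^14 ≡ 161;  126^28 ≡ 114;  126^49 ≡ 183;  126^98 ≡ 196;  126^196 ≡ 1.
Smallest exponent giving 1 is 196.

196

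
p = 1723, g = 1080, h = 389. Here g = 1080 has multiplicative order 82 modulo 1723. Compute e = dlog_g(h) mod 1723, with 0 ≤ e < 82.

Baby-step giant-step with m = ceil(sqrt(82)) = 10.
Baby table (1080^j mod 1723 for j=0..9):
  0:1  1:1080  2:1652  3:855  4:1595  5:1323  6:473  7:832
  8:877  9:1233
Giant step factor: 1080^(-10) ≡ 1413 (mod 1723).
Scan 389·1413^i mod 1723 for i = 0, 1, …:
  i=0: 389   i=1: 20   i=2: 692   i=3: 855
Match at i=3, j=3: e = 3·10 + 3 = 33.

33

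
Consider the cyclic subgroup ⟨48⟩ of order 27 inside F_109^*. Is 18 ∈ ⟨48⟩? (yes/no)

18 ∈ ⟨48⟩ iff 18^27 ≡ 1 (mod 109), since |⟨48⟩| = 27.
18^27 mod 109 = 33.
Since 33 ≠ 1, 18 does not lie in the subgroup.

no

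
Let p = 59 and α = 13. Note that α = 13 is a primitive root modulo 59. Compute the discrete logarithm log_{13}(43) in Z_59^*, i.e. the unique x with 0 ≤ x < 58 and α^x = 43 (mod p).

Baby-step giant-step with m = ceil(sqrt(58)) = 8.
Baby table (13^j mod 59 for j=0..7):
  0:1  1:13  2:51  3:14  4:5  5:6  6:19  7:11
Giant step factor: 13^(-8) ≡ 26 (mod 59).
Scan 43·26^i mod 59 for i = 0, 1, …:
  i=0: 43   i=1: 56   i=2: 40   i=3: 37
  i=4: 18   i=5: 55   i=6: 14
Match at i=6, j=3: x = 6·8 + 3 = 51.

51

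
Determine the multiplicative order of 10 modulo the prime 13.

6

The order of 10 must divide p − 1 = 12 = 2^2 · 3.
Divisors: 1, 2, 3, 4, 6, 12.
Check each in increasing order: 10^1 ≡ 10;  10^2 ≡ 9;  10^3 ≡ 12;  10^4 ≡ 3;  10^6 ≡ 1.
Smallest exponent giving 1 is 6.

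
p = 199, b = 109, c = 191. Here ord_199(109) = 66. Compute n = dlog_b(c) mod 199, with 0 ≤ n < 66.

19

Baby-step giant-step with m = ceil(sqrt(66)) = 9.
Baby table (109^j mod 199 for j=0..8):
  0:1  1:109  2:140  3:136  4:98  5:135  6:188  7:194
  8:52
Giant step factor: 109^(-9) ≡ 85 (mod 199).
Scan 191·85^i mod 199 for i = 0, 1, …:
  i=0: 191   i=1: 116   i=2: 109
Match at i=2, j=1: n = 2·9 + 1 = 19.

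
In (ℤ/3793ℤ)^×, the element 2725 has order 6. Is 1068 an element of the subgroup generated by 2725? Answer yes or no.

yes

⟨2725⟩ has order 6; its elements mod 3793 are {1, 1068, 1069, 2724, 2725, 3792}.
1068 is in this set.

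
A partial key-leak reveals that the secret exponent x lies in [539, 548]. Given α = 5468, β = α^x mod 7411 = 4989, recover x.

541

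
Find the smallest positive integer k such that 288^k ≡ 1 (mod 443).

442

The order of 288 must divide p − 1 = 442 = 2 · 13 · 17.
Divisors: 1, 2, 13, 17, 26, 34, 221, 442.
Check each in increasing order: 288^1 ≡ 288;  288^2 ≡ 103;  288^13 ≡ 34;  288^17 ≡ 104;  288^26 ≡ 270;  288^34 ≡ 184;  288^221 ≡ 442;  288^442 ≡ 1.
Smallest exponent giving 1 is 442.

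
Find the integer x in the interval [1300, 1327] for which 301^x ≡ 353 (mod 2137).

Compute 301^1300 mod 2137 = 2029, then multiply by 301 repeatedly:
  301^1300=2029  301^1301=1684  301^1302=415  301^1303=969  301^1304=1037
  301^1305=135  301^1306=32  301^1307=1084  301^1308=1460  301^1309=1375
  301^1310=1434  301^1311=2097  301^1312=782  301^1313=312  301^1314=2021
  301^1315=1413  301^1316=50  301^1317=91  301^1318=1747  301^1319=145
  301^1320=905  301^1321=1006  301^1322=1489  301^1323=1556  301^1324=353
Found 353 at exponent 1324.

1324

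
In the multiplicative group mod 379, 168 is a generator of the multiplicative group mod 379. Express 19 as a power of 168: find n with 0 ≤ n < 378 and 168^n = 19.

316

Baby-step giant-step with m = ceil(sqrt(378)) = 20.
Baby table (168^j mod 379 for j=0..19):
  0:1  1:168  2:178  3:342  4:227  5:236  6:232  7:318
  8:364  9:133  10:362  11:176  12:6  13:250  14:310  15:157
  16:225  17:279  18:255  19:13
Giant step factor: 168^(-20) ≡ 80 (mod 379).
Scan 19·80^i mod 379 for i = 0, 1, …:
  i=0: 19   i=1: 4   i=2: 320   i=3: 207
  i=4: 263   i=5: 195   i=6: 61   i=7: 332
  i=8: 30   i=9: 126     …   i=14: 216
  i=15: 225
Match at i=15, j=16: n = 15·20 + 16 = 316.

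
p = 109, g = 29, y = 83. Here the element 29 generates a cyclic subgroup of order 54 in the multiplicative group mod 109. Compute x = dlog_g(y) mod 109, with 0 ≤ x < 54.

Baby-step giant-step with m = ceil(sqrt(54)) = 8.
Baby table (29^j mod 109 for j=0..7):
  0:1  1:29  2:78  3:82  4:89  5:74  6:75  7:104
Giant step factor: 29^(-8) ≡ 3 (mod 109).
Scan 83·3^i mod 109 for i = 0, 1, …:
  i=0: 83   i=1: 31   i=2: 93   i=3: 61
  i=4: 74
Match at i=4, j=5: x = 4·8 + 5 = 37.

37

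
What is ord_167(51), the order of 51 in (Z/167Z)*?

166

The order of 51 must divide p − 1 = 166 = 2 · 83.
Divisors: 1, 2, 83, 166.
Check each in increasing order: 51^1 ≡ 51;  51^2 ≡ 96;  51^83 ≡ 166;  51^166 ≡ 1.
Smallest exponent giving 1 is 166.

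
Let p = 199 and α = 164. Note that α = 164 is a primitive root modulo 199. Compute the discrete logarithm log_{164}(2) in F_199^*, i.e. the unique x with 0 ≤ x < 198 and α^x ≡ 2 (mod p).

52

Baby-step giant-step with m = ceil(sqrt(198)) = 15.
Baby table (164^j mod 199 for j=0..14):
  0:1  1:164  2:31  3:109  4:165  5:195  6:140  7:75
  8:161  9:136  10:16  11:37  12:98  13:152  14:53
Giant step factor: 164^(-15) ≡ 171 (mod 199).
Scan 2·171^i mod 199 for i = 0, 1, …:
  i=0: 2   i=1: 143   i=2: 175   i=3: 75
Match at i=3, j=7: x = 3·15 + 7 = 52.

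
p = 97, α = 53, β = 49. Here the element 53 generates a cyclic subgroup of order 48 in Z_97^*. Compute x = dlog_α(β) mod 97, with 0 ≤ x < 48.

35

Baby-step giant-step with m = ceil(sqrt(48)) = 7.
Baby table (53^j mod 97 for j=0..6):
  0:1  1:53  2:93  3:79  4:16  5:72  6:33
Giant step factor: 53^(-7) ≡ 65 (mod 97).
Scan 49·65^i mod 97 for i = 0, 1, …:
  i=0: 49   i=1: 81   i=2: 27   i=3: 9
  i=4: 3   i=5: 1
Match at i=5, j=0: x = 5·7 + 0 = 35.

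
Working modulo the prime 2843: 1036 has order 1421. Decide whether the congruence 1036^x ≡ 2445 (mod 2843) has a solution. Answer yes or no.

2445 ∈ ⟨1036⟩ iff 2445^1421 ≡ 1 (mod 2843), since |⟨1036⟩| = 1421.
2445^1421 mod 2843 = 2842.
Since 2842 ≠ 1, 2445 does not lie in the subgroup.

no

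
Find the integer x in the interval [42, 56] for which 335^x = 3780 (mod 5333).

Compute 335^42 mod 5333 = 2240, then multiply by 335 repeatedly:
  335^42=2240  335^43=3780
Found 3780 at exponent 43.

43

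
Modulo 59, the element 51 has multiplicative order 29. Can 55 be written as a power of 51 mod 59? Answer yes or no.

55 ∈ ⟨51⟩ iff 55^29 ≡ 1 (mod 59), since |⟨51⟩| = 29.
55^29 mod 59 = 58.
Since 58 ≠ 1, 55 does not lie in the subgroup.

no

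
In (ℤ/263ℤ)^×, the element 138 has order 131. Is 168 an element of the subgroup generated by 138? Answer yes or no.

no

168 ∈ ⟨138⟩ iff 168^131 ≡ 1 (mod 263), since |⟨138⟩| = 131.
168^131 mod 263 = 262.
Since 262 ≠ 1, 168 does not lie in the subgroup.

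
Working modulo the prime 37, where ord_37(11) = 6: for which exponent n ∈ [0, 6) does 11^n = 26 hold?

Successive powers of 11 modulo 37:
  11^0=1  11^1=11  11^2=10  11^3=36  11^4=26
So 11^4 ≡ 26 (mod 37), giving n = 4.

4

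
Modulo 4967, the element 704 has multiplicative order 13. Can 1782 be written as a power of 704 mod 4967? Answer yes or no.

yes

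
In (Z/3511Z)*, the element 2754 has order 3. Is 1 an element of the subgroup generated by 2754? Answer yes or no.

yes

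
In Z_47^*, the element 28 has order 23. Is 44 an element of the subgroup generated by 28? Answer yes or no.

no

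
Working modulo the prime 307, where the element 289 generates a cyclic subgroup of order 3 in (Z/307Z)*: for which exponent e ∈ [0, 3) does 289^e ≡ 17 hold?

Successive powers of 289 modulo 307:
  289^0=1  289^1=289  289^2=17
So 289^2 ≡ 17 (mod 307), giving e = 2.

2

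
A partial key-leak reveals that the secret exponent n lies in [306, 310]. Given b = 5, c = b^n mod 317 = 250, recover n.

306

Compute 5^306 mod 317 = 250, then multiply by 5 repeatedly:
  5^306=250
Found 250 at exponent 306.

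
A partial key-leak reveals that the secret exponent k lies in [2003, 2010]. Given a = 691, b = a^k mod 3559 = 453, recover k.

Compute 691^2003 mod 3559 = 3503, then multiply by 691 repeatedly:
  691^2003=3503  691^2004=453
Found 453 at exponent 2004.

2004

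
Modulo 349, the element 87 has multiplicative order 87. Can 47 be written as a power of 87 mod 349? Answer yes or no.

47 ∈ ⟨87⟩ iff 47^87 ≡ 1 (mod 349), since |⟨87⟩| = 87.
47^87 mod 349 = 136.
Since 136 ≠ 1, 47 does not lie in the subgroup.

no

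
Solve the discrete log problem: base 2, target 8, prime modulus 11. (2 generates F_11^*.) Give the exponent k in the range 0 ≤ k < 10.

3

Successive powers of 2 modulo 11:
  2^0=1  2^1=2  2^2=4  2^3=8
So 2^3 ≡ 8 (mod 11), giving k = 3.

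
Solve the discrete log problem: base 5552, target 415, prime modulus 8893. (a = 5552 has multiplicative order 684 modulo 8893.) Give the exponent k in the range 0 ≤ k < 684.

433

Baby-step giant-step with m = ceil(sqrt(684)) = 27.
Baby table (5552^j mod 8893 for j=0..26):
  0:1  1:5552  2:1566  3:5971  4:6781  5:4043  6:804  7:8415
  8:5151  9:7357  10:515  11:4627  12:6120  13:6980  14:6159  15:1183
  16:4982  17:2834  18:2651  19:437  20:7328  21:8474  22:3678  23:1928
  24:5977  25:4521  26:4546
Giant step factor: 5552^(-27) ≡ 5825 (mod 8893).
Scan 415·5825^i mod 8893 for i = 0, 1, …:
  i=0: 415   i=1: 7372   i=2: 6496   i=3: 8378
  i=4: 5959   i=5: 1796   i=6: 3532   i=7: 4391
  i=8: 1307   i=9: 867     …   i=15: 4636
  i=16: 5552
Match at i=16, j=1: k = 16·27 + 1 = 433.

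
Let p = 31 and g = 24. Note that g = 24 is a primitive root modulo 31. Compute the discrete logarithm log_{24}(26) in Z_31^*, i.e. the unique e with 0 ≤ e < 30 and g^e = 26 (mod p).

5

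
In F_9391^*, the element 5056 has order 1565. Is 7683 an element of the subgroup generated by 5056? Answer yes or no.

yes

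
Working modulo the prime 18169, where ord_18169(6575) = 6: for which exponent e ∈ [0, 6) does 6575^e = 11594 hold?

4

Successive powers of 6575 modulo 18169:
  6575^0=1  6575^1=6575  6575^2=6574  6575^3=18168  6575^4=11594
So 6575^4 ≡ 11594 (mod 18169), giving e = 4.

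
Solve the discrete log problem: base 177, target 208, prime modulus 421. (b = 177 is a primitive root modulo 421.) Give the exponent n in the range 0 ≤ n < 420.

Successive powers of 177 modulo 421:
  177^0=1  177^1=177  177^2=175  177^3=242  177^4=313  177^5=250
  177^6=45  177^7=387  177^8=297  177^9=365  177^10=192  177^11=304
  177^12=341  177^13=154  177^14=314  177^15=6  177^16=220  177^17=208
So 177^17 ≡ 208 (mod 421), giving n = 17.

17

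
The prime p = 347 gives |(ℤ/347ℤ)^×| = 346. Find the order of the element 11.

173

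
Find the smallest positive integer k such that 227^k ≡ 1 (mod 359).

358

The order of 227 must divide p − 1 = 358 = 2 · 179.
Divisors: 1, 2, 179, 358.
Check each in increasing order: 227^1 ≡ 227;  227^2 ≡ 192;  227^179 ≡ 358;  227^358 ≡ 1.
Smallest exponent giving 1 is 358.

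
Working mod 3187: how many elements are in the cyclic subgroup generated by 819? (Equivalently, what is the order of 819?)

The order of 819 must divide p − 1 = 3186 = 2 · 3^3 · 59.
Divisors: 1, 2, 3, 6, 9, 18, 27, 54, 59, 118, 177, 354, 531, 1062, 1593, 3186.
Check each in increasing order: 819^1 ≡ 819;  819^2 ≡ 1491;  819^3 ≡ 508;  819^6 ≡ 3104;  819^9 ≡ 2454;  819^18 ≡ 1873;  819^27 ≡ 688;  819^54 ≡ 1668;  819^59 ≡ 2551;  819^118 ≡ 2934;  819^177 ≡ 1558;  819^354 ≡ 2057;  819^531 ≡ 1871;  819^1062 ≡ 1315;  819^1593 ≡ 1.
Smallest exponent giving 1 is 1593.

1593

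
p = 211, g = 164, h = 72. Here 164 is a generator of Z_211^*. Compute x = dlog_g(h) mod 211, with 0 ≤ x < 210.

71

Baby-step giant-step with m = ceil(sqrt(210)) = 15.
Baby table (164^j mod 211 for j=0..14):
  0:1  1:164  2:99  3:200  4:95  5:177  6:121  7:10
  8:163  9:146  10:101  11:106  12:82  13:155  14:100
Giant step factor: 164^(-15) ≡ 40 (mod 211).
Scan 72·40^i mod 211 for i = 0, 1, …:
  i=0: 72   i=1: 137   i=2: 205   i=3: 182
  i=4: 106
Match at i=4, j=11: x = 4·15 + 11 = 71.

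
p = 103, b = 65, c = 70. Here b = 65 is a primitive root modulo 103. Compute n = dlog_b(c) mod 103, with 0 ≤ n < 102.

Baby-step giant-step with m = ceil(sqrt(102)) = 11.
Baby table (65^j mod 103 for j=0..10):
  0:1  1:65  2:2  3:27  4:4  5:54  6:8  7:5
  8:16  9:10  10:32
Giant step factor: 65^(-11) ≡ 67 (mod 103).
Scan 70·67^i mod 103 for i = 0, 1, …:
  i=0: 70   i=1: 55   i=2: 80   i=3: 4
Match at i=3, j=4: n = 3·11 + 4 = 37.

37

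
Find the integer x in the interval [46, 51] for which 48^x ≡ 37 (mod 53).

Compute 48^46 mod 53 = 37, then multiply by 48 repeatedly:
  48^46=37
Found 37 at exponent 46.

46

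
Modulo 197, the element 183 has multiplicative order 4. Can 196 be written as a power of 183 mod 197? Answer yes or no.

yes

196 ∈ ⟨183⟩ iff 196^4 ≡ 1 (mod 197), since |⟨183⟩| = 4.
196^4 mod 197 = 1.
Since 1 = 1, 196 lies in the subgroup.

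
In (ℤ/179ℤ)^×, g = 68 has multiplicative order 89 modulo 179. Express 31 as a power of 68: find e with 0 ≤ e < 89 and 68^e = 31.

Baby-step giant-step with m = ceil(sqrt(89)) = 10.
Baby table (68^j mod 179 for j=0..9):
  0:1  1:68  2:149  3:108  4:5  5:161  6:29  7:3
  8:25  9:89
Giant step factor: 68^(-10) ≡ 100 (mod 179).
Scan 31·100^i mod 179 for i = 0, 1, …:
  i=0: 31   i=1: 57   i=2: 151   i=3: 64
  i=4: 135   i=5: 75   i=6: 161
Match at i=6, j=5: e = 6·10 + 5 = 65.

65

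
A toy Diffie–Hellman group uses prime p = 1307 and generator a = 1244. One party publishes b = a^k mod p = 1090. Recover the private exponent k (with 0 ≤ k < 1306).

1262

Baby-step giant-step with m = ceil(sqrt(1306)) = 37.
Baby table (1244^j mod 1307 for j=0..36):
  0:1  1:1244  2:48  3:897  4:997  5:1232  6:804  7:321
  8:689  9:1031  10:397  11:1129  12:758  13:605  14:1095  15:286
  16:280  17:658  18:370  19:216  20:769  21:1219  22:316  23:1004
  24:791  25:1140  26:65  27:1133  28:506  29:797  30:762  31:353
  32:1287  33:1260  34:347  35:358  36:972
Giant step factor: 1244^(-37) ≡ 921 (mod 1307).
Scan 1090·921^i mod 1307 for i = 0, 1, …:
  i=0: 1090   i=1: 114   i=2: 434   i=3: 1079
  i=4: 439   i=5: 456   i=6: 429   i=7: 395
  i=8: 449   i=9: 517     …   i=33: 292
  i=34: 997
Match at i=34, j=4: k = 34·37 + 4 = 1262.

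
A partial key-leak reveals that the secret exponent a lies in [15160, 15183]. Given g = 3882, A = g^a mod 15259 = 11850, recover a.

15182

Compute 3882^15160 mod 15259 = 1524, then multiply by 3882 repeatedly:
  3882^15160=1524  3882^15161=10935  3882^15162=14391  3882^15163=2663  3882^15164=7423
  3882^15165=7094  3882^15166=11672  3882^15167=6733  3882^15168=14098  3882^15169=9662
  3882^15170=1262  3882^15171=945  3882^15172=6330  3882^15173=6070  3882^15174=3844
  3882^15175=14365  3882^15176=8544  3882^15177=10001  3882^15178=4986  3882^15179=7240
  3882^15180=13861  3882^15181=5168  3882^15182=11850
Found 11850 at exponent 15182.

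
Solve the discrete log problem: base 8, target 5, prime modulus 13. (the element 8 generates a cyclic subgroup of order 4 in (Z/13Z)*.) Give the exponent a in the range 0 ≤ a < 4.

Successive powers of 8 modulo 13:
  8^0=1  8^1=8  8^2=12  8^3=5
So 8^3 ≡ 5 (mod 13), giving a = 3.

3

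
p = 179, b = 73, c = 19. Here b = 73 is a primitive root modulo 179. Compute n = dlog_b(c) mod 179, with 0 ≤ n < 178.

Baby-step giant-step with m = ceil(sqrt(178)) = 14.
Baby table (73^j mod 179 for j=0..13):
  0:1  1:73  2:138  3:50  4:70  5:98  6:173  7:99
  8:67  9:58  10:117  11:128  12:36  13:122
Giant step factor: 73^(-14) ≡ 61 (mod 179).
Scan 19·61^i mod 179 for i = 0, 1, …:
  i=0: 19   i=1: 85   i=2: 173
Match at i=2, j=6: n = 2·14 + 6 = 34.

34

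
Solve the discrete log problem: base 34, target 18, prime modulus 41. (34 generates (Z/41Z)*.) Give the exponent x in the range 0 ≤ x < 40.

Successive powers of 34 modulo 41:
  34^0=1  34^1=34  34^2=8  34^3=26  34^4=23  34^5=3
  34^6=20  34^7=24  34^8=37  34^9=28  34^10=9  34^11=19
  34^12=31  34^13=29  34^14=2  34^15=27  34^16=16  34^17=11
  34^18=5  34^19=6  34^20=40  34^21=7  34^22=33  34^23=15
  34^24=18
So 34^24 ≡ 18 (mod 41), giving x = 24.

24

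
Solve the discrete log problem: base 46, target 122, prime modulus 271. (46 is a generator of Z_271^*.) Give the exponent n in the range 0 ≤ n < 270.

248

Baby-step giant-step with m = ceil(sqrt(270)) = 17.
Baby table (46^j mod 271 for j=0..16):
  0:1  1:46  2:219  3:47  4:265  5:266  6:41  7:260
  8:36  9:30  10:25  11:66  12:55  13:91  14:121  15:146
  16:212
Giant step factor: 46^(-17) ≡ 203 (mod 271).
Scan 122·203^i mod 271 for i = 0, 1, …:
  i=0: 122   i=1: 105   i=2: 177   i=3: 159
  i=4: 28   i=5: 264   i=6: 205   i=7: 152
  i=8: 233   i=9: 145     …   i=13: 171
  i=14: 25
Match at i=14, j=10: n = 14·17 + 10 = 248.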